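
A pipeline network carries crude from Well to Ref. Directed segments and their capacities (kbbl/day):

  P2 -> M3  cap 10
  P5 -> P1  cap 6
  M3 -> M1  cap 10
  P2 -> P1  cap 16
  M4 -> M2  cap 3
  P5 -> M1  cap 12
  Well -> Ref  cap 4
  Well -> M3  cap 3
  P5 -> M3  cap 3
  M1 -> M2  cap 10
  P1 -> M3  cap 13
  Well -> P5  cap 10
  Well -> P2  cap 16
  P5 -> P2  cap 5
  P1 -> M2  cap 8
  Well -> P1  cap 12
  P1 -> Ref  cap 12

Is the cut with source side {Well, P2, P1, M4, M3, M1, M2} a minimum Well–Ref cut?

No — its capacity is 26, but the minimum cut has capacity 16.

Given cut capacity: 10 + 4 + 12 = 26.
Augment Well→Ref: bottleneck 4, flow now 4.
Augment Well→P1→Ref: bottleneck 12, flow now 16.
No augmenting path remains; maximum flow = 16.
In the residual graph, reachable from Well: {Well, P5, P2, P1, M3, M1, M2}.
Min-cut edges: Well→Ref (4), P1→Ref (12); capacity 4 + 12 = 16.
Cut capacity 26 exceeds the max flow 16, so it is not minimum.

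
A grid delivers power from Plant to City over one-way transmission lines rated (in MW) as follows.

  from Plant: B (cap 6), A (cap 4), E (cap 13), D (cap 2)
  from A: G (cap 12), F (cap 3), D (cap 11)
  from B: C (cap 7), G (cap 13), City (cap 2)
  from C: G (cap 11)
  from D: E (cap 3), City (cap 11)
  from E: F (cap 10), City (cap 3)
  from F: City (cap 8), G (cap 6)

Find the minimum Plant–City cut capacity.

19

Augment Plant→B→City: bottleneck 2, flow now 2.
Augment Plant→D→City: bottleneck 2, flow now 4.
Augment Plant→E→City: bottleneck 3, flow now 7.
Augment Plant→A→D→City: bottleneck 4, flow now 11.
Augment Plant→E→F→City: bottleneck 8, flow now 19.
No augmenting path remains; maximum flow = 19.
By max-flow min-cut, the minimum cut capacity equals the max flow.
In the residual graph, reachable from Plant: {Plant, B, C, E, F, G}.
Min-cut edges: Plant→A (4), Plant→D (2), B→City (2), E→City (3), F→City (8); capacity 4 + 2 + 2 + 3 + 8 = 19.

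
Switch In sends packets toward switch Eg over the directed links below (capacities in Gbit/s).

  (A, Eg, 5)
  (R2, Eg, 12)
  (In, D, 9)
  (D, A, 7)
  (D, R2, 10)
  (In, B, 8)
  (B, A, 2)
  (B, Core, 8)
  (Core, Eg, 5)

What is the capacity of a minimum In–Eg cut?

16

Augment In→D→R2→Eg: bottleneck 9, flow now 9.
Augment In→B→Core→Eg: bottleneck 5, flow now 14.
Augment In→B→A→Eg: bottleneck 2, flow now 16.
No augmenting path remains; maximum flow = 16.
By max-flow min-cut, the minimum cut capacity equals the max flow.
In the residual graph, reachable from In: {In, B, Core}.
Min-cut edges: In→D (9), B→A (2), Core→Eg (5); capacity 9 + 2 + 5 = 16.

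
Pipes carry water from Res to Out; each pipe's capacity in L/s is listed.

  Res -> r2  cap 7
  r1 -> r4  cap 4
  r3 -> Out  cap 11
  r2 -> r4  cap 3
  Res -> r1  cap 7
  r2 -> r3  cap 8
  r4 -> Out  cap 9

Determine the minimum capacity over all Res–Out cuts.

11

Augment Res→r1→r4→Out: bottleneck 4, flow now 4.
Augment Res→r2→r3→Out: bottleneck 7, flow now 11.
No augmenting path remains; maximum flow = 11.
By max-flow min-cut, the minimum cut capacity equals the max flow.
In the residual graph, reachable from Res: {Res, r1}.
Min-cut edges: Res→r2 (7), r1→r4 (4); capacity 7 + 4 = 11.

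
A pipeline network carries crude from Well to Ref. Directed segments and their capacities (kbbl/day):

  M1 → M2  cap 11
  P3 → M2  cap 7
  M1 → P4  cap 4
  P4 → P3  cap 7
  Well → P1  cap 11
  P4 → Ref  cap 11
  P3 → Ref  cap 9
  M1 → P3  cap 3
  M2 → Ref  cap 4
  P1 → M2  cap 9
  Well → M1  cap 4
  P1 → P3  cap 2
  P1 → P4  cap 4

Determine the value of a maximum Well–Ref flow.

14

Augment Well→P1→P3→Ref: bottleneck 2, flow now 2.
Augment Well→P1→M2→Ref: bottleneck 4, flow now 6.
Augment Well→P1→P4→Ref: bottleneck 4, flow now 10.
Augment Well→M1→P3→Ref: bottleneck 3, flow now 13.
Augment Well→M1→P4→Ref: bottleneck 1, flow now 14.
No augmenting path remains; maximum flow = 14.
In the residual graph, reachable from Well: {Well, P1, M2}.
Min-cut edges: Well→M1 (4), P1→P3 (2), P1→P4 (4), M2→Ref (4); capacity 4 + 2 + 4 + 4 = 14.
This cut is saturated, so no flow can exceed 14.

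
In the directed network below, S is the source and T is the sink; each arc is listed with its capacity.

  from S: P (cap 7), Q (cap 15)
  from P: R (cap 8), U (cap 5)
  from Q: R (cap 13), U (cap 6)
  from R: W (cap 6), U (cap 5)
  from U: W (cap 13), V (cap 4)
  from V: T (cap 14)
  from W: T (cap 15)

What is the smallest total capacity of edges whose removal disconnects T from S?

19

Augment S→P→R→W→T: bottleneck 6, flow now 6.
Augment S→P→U→V→T: bottleneck 1, flow now 7.
Augment S→Q→U→V→T: bottleneck 3, flow now 10.
Augment S→Q→U→W→T: bottleneck 3, flow now 13.
Augment S→Q→R→U→W→T: bottleneck 5, flow now 18.
Augment S→Q→R→P→U→W→T: bottleneck 1, flow now 19. (uses reverse residual edge)
No augmenting path remains; maximum flow = 19.
By max-flow min-cut, the minimum cut capacity equals the max flow.
In the residual graph, reachable from S: {S, P, Q, R, U, W}.
Min-cut edges: U→V (4), W→T (15); capacity 4 + 15 = 19.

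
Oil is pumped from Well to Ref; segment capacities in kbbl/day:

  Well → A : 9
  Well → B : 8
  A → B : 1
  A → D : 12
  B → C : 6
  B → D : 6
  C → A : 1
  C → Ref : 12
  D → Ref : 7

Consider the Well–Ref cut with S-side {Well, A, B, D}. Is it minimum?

Yes — it is a minimum cut (capacity 13).

Given cut capacity: 6 + 7 = 13.
Augment Well→A→D→Ref: bottleneck 7, flow now 7.
Augment Well→B→C→Ref: bottleneck 6, flow now 13.
No augmenting path remains; maximum flow = 13.
Cut capacity 13 equals the max flow, so it is a minimum cut.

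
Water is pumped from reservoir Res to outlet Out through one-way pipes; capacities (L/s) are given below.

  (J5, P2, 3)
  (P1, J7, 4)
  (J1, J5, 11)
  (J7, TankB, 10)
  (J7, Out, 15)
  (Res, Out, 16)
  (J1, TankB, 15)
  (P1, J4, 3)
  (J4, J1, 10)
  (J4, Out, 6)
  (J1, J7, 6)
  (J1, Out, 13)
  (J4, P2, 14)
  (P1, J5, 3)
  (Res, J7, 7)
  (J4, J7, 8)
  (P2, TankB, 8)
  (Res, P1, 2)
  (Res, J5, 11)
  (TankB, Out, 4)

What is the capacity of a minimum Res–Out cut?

Augment Res→Out: bottleneck 16, flow now 16.
Augment Res→J7→Out: bottleneck 7, flow now 23.
Augment Res→P1→J4→Out: bottleneck 2, flow now 25.
Augment Res→J5→P2→TankB→Out: bottleneck 3, flow now 28.
No augmenting path remains; maximum flow = 28.
By max-flow min-cut, the minimum cut capacity equals the max flow.
In the residual graph, reachable from Res: {Res, J5}.
Min-cut edges: Res→P1 (2), Res→J7 (7), Res→Out (16), J5→P2 (3); capacity 2 + 7 + 16 + 3 = 28.

28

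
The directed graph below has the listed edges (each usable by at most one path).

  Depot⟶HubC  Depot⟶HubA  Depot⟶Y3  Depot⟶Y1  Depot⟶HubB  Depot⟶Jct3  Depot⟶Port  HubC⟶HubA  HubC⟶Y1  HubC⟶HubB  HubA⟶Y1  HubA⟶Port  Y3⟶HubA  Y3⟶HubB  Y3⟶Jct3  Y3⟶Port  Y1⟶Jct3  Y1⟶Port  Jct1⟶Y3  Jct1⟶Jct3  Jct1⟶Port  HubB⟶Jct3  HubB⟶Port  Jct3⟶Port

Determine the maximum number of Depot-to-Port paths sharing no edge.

6

Assign every edge capacity 1; by Menger, the answer equals the max flow.
Path Depot→Port (+1); total 1.
Path Depot→HubA→Port (+1); total 2.
Path Depot→Y3→Port (+1); total 3.
Path Depot→Y1→Port (+1); total 4.
Path Depot→HubB→Port (+1); total 5.
Path Depot→Jct3→Port (+1); total 6.
No residual Depot→Port path; max flow = 6.
Certifying cut of size 6: {Depot→Port, Depot→Y3, HubA→Port, HubB→Port, Jct3→Port, Y1→Port}.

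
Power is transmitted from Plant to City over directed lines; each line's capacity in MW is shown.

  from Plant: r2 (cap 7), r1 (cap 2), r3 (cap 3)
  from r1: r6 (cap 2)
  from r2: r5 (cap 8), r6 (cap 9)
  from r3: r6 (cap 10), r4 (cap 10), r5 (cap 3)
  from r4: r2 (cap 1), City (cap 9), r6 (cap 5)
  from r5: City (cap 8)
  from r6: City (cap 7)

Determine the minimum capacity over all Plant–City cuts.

Augment Plant→r1→r6→City: bottleneck 2, flow now 2.
Augment Plant→r2→r5→City: bottleneck 7, flow now 9.
Augment Plant→r3→r4→City: bottleneck 3, flow now 12.
No augmenting path remains; maximum flow = 12.
By max-flow min-cut, the minimum cut capacity equals the max flow.
In the residual graph, reachable from Plant: {Plant}.
Min-cut edges: Plant→r1 (2), Plant→r2 (7), Plant→r3 (3); capacity 2 + 7 + 3 = 12.

12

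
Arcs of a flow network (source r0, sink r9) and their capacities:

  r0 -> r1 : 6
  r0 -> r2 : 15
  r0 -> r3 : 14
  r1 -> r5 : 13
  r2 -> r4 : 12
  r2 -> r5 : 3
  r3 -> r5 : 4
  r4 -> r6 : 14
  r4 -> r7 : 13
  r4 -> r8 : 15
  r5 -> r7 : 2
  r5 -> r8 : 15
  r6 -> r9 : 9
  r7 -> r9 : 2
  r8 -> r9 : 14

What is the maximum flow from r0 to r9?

25

Augment r0→r1→r5→r7→r9: bottleneck 2, flow now 2.
Augment r0→r1→r5→r8→r9: bottleneck 4, flow now 6.
Augment r0→r2→r4→r6→r9: bottleneck 9, flow now 15.
Augment r0→r2→r4→r8→r9: bottleneck 3, flow now 18.
Augment r0→r2→r5→r8→r9: bottleneck 3, flow now 21.
Augment r0→r3→r5→r8→r9: bottleneck 4, flow now 25.
No augmenting path remains; maximum flow = 25.
In the residual graph, reachable from r0: {r0, r3}.
Min-cut edges: r0→r1 (6), r0→r2 (15), r3→r5 (4); capacity 6 + 15 + 4 = 25.
This cut is saturated, so no flow can exceed 25.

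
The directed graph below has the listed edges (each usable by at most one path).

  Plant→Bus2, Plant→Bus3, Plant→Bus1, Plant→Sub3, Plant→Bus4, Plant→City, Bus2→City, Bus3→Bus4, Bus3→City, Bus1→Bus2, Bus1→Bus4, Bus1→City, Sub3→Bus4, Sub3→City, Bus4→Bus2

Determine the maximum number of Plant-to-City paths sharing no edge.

5

Assign every edge capacity 1; by Menger, the answer equals the max flow.
Path Plant→City (+1); total 1.
Path Plant→Bus2→City (+1); total 2.
Path Plant→Bus3→City (+1); total 3.
Path Plant→Bus1→City (+1); total 4.
Path Plant→Sub3→City (+1); total 5.
No residual Plant→City path; max flow = 5.
Certifying cut of size 5: {Bus2→City, Plant→Bus1, Plant→Bus3, Plant→City, Plant→Sub3}.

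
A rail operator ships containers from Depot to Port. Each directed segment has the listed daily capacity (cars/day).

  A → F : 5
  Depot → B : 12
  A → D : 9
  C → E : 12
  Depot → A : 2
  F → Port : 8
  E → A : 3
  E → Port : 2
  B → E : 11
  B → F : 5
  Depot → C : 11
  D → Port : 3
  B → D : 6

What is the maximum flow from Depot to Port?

Augment Depot→A→D→Port: bottleneck 2, flow now 2.
Augment Depot→B→D→Port: bottleneck 1, flow now 3.
Augment Depot→B→E→Port: bottleneck 2, flow now 5.
Augment Depot→B→F→Port: bottleneck 5, flow now 10.
Augment Depot→B→D→A→F→Port: bottleneck 2, flow now 12. (uses reverse residual edge)
Augment Depot→B→E→A→F→Port: bottleneck 1, flow now 13.
No augmenting path remains; maximum flow = 13.
In the residual graph, reachable from Depot: {Depot, A, B, C, D, E, F}.
Min-cut edges: D→Port (3), E→Port (2), F→Port (8); capacity 3 + 2 + 8 = 13.
This cut is saturated, so no flow can exceed 13.

13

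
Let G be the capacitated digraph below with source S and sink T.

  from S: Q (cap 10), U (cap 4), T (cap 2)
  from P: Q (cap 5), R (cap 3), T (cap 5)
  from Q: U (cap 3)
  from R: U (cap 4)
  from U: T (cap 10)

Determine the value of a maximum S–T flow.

9

Augment S→T: bottleneck 2, flow now 2.
Augment S→U→T: bottleneck 4, flow now 6.
Augment S→Q→U→T: bottleneck 3, flow now 9.
No augmenting path remains; maximum flow = 9.
In the residual graph, reachable from S: {S, Q}.
Min-cut edges: S→U (4), S→T (2), Q→U (3); capacity 4 + 2 + 3 = 9.
This cut is saturated, so no flow can exceed 9.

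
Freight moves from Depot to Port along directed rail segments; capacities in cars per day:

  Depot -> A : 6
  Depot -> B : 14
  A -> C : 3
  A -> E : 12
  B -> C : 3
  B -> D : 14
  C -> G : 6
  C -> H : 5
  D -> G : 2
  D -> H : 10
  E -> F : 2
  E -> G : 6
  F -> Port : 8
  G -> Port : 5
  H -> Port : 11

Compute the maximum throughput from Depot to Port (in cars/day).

Augment Depot→A→C→G→Port: bottleneck 3, flow now 3.
Augment Depot→A→E→F→Port: bottleneck 2, flow now 5.
Augment Depot→A→E→G→Port: bottleneck 1, flow now 6.
Augment Depot→B→C→G→Port: bottleneck 1, flow now 7.
Augment Depot→B→C→H→Port: bottleneck 2, flow now 9.
Augment Depot→B→D→H→Port: bottleneck 9, flow now 18.
No augmenting path remains; maximum flow = 18.
In the residual graph, reachable from Depot: {Depot, A, B, C, D, E, G, H}.
Min-cut edges: E→F (2), G→Port (5), H→Port (11); capacity 2 + 5 + 11 = 18.
This cut is saturated, so no flow can exceed 18.

18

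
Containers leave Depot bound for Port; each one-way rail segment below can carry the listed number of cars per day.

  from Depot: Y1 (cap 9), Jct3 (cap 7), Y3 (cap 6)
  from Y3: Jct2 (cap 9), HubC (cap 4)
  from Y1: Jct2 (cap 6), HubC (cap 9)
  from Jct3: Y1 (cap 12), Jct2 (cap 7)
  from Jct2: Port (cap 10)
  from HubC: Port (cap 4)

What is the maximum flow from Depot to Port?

Augment Depot→Y3→Jct2→Port: bottleneck 6, flow now 6.
Augment Depot→Y1→Jct2→Port: bottleneck 4, flow now 10.
Augment Depot→Y1→HubC→Port: bottleneck 4, flow now 14.
No augmenting path remains; maximum flow = 14.
In the residual graph, reachable from Depot: {Depot, Y3, Y1, Jct3, Jct2, HubC}.
Min-cut edges: Jct2→Port (10), HubC→Port (4); capacity 10 + 4 = 14.
This cut is saturated, so no flow can exceed 14.

14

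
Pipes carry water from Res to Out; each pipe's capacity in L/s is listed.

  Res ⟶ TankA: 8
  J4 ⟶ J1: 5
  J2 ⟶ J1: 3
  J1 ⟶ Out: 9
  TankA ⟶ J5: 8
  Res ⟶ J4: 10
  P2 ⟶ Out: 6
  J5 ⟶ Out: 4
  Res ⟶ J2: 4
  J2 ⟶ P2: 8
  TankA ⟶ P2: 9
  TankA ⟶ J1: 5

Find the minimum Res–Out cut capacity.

Augment Res→TankA→J1→Out: bottleneck 5, flow now 5.
Augment Res→TankA→J5→Out: bottleneck 3, flow now 8.
Augment Res→J2→J1→Out: bottleneck 3, flow now 11.
Augment Res→J2→P2→Out: bottleneck 1, flow now 12.
Augment Res→J4→J1→Out: bottleneck 1, flow now 13.
Augment Res→J4→J1→TankA→J5→Out: bottleneck 1, flow now 14. (uses reverse residual edge)
Augment Res→J4→J1→TankA→P2→Out: bottleneck 3, flow now 17. (uses reverse residual edge)
No augmenting path remains; maximum flow = 17.
By max-flow min-cut, the minimum cut capacity equals the max flow.
In the residual graph, reachable from Res: {Res, J4}.
Min-cut edges: Res→TankA (8), Res→J2 (4), J4→J1 (5); capacity 8 + 4 + 5 = 17.

17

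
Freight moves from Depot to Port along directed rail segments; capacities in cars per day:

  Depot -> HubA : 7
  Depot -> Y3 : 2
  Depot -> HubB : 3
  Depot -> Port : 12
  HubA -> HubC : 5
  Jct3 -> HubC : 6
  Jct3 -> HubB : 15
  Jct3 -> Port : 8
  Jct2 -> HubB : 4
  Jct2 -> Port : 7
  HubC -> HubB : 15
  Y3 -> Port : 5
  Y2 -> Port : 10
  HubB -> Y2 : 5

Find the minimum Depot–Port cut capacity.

Augment Depot→Port: bottleneck 12, flow now 12.
Augment Depot→Y3→Port: bottleneck 2, flow now 14.
Augment Depot→HubB→Y2→Port: bottleneck 3, flow now 17.
Augment Depot→HubA→HubC→HubB→Y2→Port: bottleneck 2, flow now 19.
No augmenting path remains; maximum flow = 19.
By max-flow min-cut, the minimum cut capacity equals the max flow.
In the residual graph, reachable from Depot: {Depot, HubA, HubC, HubB}.
Min-cut edges: Depot→Y3 (2), Depot→Port (12), HubB→Y2 (5); capacity 2 + 12 + 5 = 19.

19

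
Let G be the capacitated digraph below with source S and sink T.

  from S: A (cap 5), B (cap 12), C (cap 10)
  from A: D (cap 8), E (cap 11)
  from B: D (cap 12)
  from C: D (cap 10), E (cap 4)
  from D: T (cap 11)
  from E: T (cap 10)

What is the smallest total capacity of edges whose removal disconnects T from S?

20

Augment S→A→D→T: bottleneck 5, flow now 5.
Augment S→B→D→T: bottleneck 6, flow now 11.
Augment S→C→E→T: bottleneck 4, flow now 15.
Augment S→B→D→A→E→T: bottleneck 5, flow now 20. (uses reverse residual edge)
No augmenting path remains; maximum flow = 20.
By max-flow min-cut, the minimum cut capacity equals the max flow.
In the residual graph, reachable from S: {S, B, C, D}.
Min-cut edges: S→A (5), C→E (4), D→T (11); capacity 5 + 4 + 11 = 20.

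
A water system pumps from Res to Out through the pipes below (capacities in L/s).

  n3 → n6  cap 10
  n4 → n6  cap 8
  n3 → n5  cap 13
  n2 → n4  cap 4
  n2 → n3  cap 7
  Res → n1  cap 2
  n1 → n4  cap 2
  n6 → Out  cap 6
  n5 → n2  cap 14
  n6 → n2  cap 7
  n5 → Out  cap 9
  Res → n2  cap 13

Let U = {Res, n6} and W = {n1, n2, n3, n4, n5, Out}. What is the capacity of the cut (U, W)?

28

Edges leaving {Res, n6}: Res→n1 (2), Res→n2 (13), n6→n2 (7), n6→Out (6).
Cut capacity = 2 + 13 + 7 + 6 = 28.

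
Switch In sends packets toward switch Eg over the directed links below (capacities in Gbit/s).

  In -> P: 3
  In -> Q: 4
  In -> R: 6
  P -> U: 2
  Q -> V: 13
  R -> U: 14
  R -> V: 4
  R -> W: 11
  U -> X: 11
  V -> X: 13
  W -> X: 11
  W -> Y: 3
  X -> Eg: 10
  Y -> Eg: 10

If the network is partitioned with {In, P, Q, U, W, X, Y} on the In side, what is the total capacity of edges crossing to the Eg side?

39

Edges leaving {In, P, Q, U, W, X, Y}: In→R (6), Q→V (13), X→Eg (10), Y→Eg (10).
Cut capacity = 6 + 13 + 10 + 10 = 39.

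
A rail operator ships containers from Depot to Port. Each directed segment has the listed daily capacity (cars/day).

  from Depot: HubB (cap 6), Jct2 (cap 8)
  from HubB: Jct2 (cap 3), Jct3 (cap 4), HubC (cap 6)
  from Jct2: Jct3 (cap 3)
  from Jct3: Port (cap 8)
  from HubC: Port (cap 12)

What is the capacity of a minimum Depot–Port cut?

9

Augment Depot→HubB→Jct3→Port: bottleneck 4, flow now 4.
Augment Depot→HubB→HubC→Port: bottleneck 2, flow now 6.
Augment Depot→Jct2→Jct3→Port: bottleneck 3, flow now 9.
No augmenting path remains; maximum flow = 9.
By max-flow min-cut, the minimum cut capacity equals the max flow.
In the residual graph, reachable from Depot: {Depot, Jct2}.
Min-cut edges: Depot→HubB (6), Jct2→Jct3 (3); capacity 6 + 3 = 9.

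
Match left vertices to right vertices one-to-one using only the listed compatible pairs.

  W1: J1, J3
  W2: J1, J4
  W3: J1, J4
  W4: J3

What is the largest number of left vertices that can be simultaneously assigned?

Unit-capacity flow: source→left, listed edges, right→sink; max matching = max flow.
Augmenting path W1→J1 (+1); matched 1.
Augmenting path W2→J4 (+1); matched 2.
Augmenting path W4→J3 (+1); matched 3.
No augmenting path remains; maximum matching = 3.
König certificate: {J1, J3, J4} is a vertex cover of size 3 (every listed pair touches it), so no matching can be larger.

3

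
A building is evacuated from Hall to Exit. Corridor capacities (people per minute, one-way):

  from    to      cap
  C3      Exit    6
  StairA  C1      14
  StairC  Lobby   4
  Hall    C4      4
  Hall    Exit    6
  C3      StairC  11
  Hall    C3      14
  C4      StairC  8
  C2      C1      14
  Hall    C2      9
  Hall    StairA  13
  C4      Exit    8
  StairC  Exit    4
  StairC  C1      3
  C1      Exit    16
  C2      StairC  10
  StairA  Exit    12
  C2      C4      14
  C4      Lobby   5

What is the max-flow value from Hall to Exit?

45

Augment Hall→Exit: bottleneck 6, flow now 6.
Augment Hall→StairA→Exit: bottleneck 12, flow now 18.
Augment Hall→C3→Exit: bottleneck 6, flow now 24.
Augment Hall→C4→Exit: bottleneck 4, flow now 28.
Augment Hall→StairA→C1→Exit: bottleneck 1, flow now 29.
Augment Hall→C3→StairC→Exit: bottleneck 4, flow now 33.
Augment Hall→C2→C4→Exit: bottleneck 4, flow now 37.
Augment Hall→C2→C1→Exit: bottleneck 5, flow now 42.
Augment Hall→C3→StairC→C1→Exit: bottleneck 3, flow now 45.
No augmenting path remains; maximum flow = 45.
In the residual graph, reachable from Hall: {Hall, C3, StairC, Lobby}.
Min-cut edges: Hall→StairA (13), Hall→C2 (9), Hall→C4 (4), Hall→Exit (6), C3→Exit (6), StairC→C1 (3), StairC→Exit (4); capacity 13 + 9 + 4 + 6 + 6 + 3 + 4 = 45.
This cut is saturated, so no flow can exceed 45.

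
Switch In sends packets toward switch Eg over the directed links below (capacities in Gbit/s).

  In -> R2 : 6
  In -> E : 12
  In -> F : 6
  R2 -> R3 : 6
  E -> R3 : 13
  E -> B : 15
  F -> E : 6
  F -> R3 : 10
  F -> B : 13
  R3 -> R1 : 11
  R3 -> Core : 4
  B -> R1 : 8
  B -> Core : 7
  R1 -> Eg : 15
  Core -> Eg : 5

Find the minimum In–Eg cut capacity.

20

Augment In→R2→R3→R1→Eg: bottleneck 6, flow now 6.
Augment In→E→R3→R1→Eg: bottleneck 5, flow now 11.
Augment In→E→R3→Core→Eg: bottleneck 4, flow now 15.
Augment In→E→B→R1→Eg: bottleneck 3, flow now 18.
Augment In→F→B→R1→Eg: bottleneck 1, flow now 19.
Augment In→F→B→Core→Eg: bottleneck 1, flow now 20.
No augmenting path remains; maximum flow = 20.
By max-flow min-cut, the minimum cut capacity equals the max flow.
In the residual graph, reachable from In: {In, R2, E, F, R3, B, R1, Core}.
Min-cut edges: R1→Eg (15), Core→Eg (5); capacity 15 + 5 = 20.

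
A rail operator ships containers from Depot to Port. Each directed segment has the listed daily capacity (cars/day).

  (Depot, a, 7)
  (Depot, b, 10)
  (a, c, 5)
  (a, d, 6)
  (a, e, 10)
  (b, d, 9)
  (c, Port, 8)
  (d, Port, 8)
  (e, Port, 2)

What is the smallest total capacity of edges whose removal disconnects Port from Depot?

15

Augment Depot→a→c→Port: bottleneck 5, flow now 5.
Augment Depot→a→d→Port: bottleneck 2, flow now 7.
Augment Depot→b→d→Port: bottleneck 6, flow now 13.
Augment Depot→b→d→a→e→Port: bottleneck 2, flow now 15. (uses reverse residual edge)
No augmenting path remains; maximum flow = 15.
By max-flow min-cut, the minimum cut capacity equals the max flow.
In the residual graph, reachable from Depot: {Depot, b, d}.
Min-cut edges: Depot→a (7), d→Port (8); capacity 7 + 8 = 15.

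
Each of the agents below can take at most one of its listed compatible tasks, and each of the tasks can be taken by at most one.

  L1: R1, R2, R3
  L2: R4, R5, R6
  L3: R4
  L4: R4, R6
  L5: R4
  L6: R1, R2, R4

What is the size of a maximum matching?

Unit-capacity flow: source→left, listed edges, right→sink; max matching = max flow.
Augmenting path L1→R1 (+1); matched 1.
Augmenting path L2→R4 (+1); matched 2.
Augmenting path L4→R6 (+1); matched 3.
Augmenting path L6→R2 (+1); matched 4.
Augmenting path L3→R4→L2→R5 (+1); matched 5.
No augmenting path remains; maximum matching = 5.
König certificate: {L1, L2, L4, L6, R4} is a vertex cover of size 5 (every listed pair touches it), so no matching can be larger.

5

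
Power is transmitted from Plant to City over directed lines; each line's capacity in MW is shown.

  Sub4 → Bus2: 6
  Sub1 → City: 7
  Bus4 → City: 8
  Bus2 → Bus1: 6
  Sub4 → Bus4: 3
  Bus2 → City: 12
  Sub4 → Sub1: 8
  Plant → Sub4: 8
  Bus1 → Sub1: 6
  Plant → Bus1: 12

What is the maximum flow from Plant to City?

14

Augment Plant→Bus1→Sub1→City: bottleneck 6, flow now 6.
Augment Plant→Sub4→Bus2→City: bottleneck 6, flow now 12.
Augment Plant→Sub4→Bus4→City: bottleneck 2, flow now 14.
No augmenting path remains; maximum flow = 14.
In the residual graph, reachable from Plant: {Plant, Bus1}.
Min-cut edges: Plant→Sub4 (8), Bus1→Sub1 (6); capacity 8 + 6 = 14.
This cut is saturated, so no flow can exceed 14.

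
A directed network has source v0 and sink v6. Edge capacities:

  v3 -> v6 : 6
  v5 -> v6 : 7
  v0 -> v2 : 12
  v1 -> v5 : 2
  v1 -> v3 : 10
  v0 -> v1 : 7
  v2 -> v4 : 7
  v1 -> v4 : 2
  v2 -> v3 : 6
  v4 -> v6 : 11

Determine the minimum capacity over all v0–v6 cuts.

Augment v0→v1→v3→v6: bottleneck 6, flow now 6.
Augment v0→v1→v4→v6: bottleneck 1, flow now 7.
Augment v0→v2→v4→v6: bottleneck 7, flow now 14.
Augment v0→v2→v3→v1→v4→v6: bottleneck 1, flow now 15. (uses reverse residual edge)
Augment v0→v2→v3→v1→v5→v6: bottleneck 2, flow now 17. (uses reverse residual edge)
No augmenting path remains; maximum flow = 17.
By max-flow min-cut, the minimum cut capacity equals the max flow.
In the residual graph, reachable from v0: {v0, v1, v2, v3}.
Min-cut edges: v1→v4 (2), v1→v5 (2), v2→v4 (7), v3→v6 (6); capacity 2 + 2 + 7 + 6 = 17.

17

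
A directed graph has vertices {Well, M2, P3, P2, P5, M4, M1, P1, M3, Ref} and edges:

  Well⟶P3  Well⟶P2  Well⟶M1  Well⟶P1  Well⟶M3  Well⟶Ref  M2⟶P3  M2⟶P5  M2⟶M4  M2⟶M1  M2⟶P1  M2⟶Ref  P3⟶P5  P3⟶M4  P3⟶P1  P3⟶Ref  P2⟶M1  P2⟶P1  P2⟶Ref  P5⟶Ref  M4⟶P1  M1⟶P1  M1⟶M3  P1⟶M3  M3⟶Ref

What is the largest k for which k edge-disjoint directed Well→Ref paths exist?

4

Assign every edge capacity 1; by Menger, the answer equals the max flow.
Path Well→Ref (+1); total 1.
Path Well→P3→Ref (+1); total 2.
Path Well→P2→Ref (+1); total 3.
Path Well→M3→Ref (+1); total 4.
No residual Well→Ref path; max flow = 4.
Certifying cut of size 4: {M3→Ref, Well→P2, Well→P3, Well→Ref}.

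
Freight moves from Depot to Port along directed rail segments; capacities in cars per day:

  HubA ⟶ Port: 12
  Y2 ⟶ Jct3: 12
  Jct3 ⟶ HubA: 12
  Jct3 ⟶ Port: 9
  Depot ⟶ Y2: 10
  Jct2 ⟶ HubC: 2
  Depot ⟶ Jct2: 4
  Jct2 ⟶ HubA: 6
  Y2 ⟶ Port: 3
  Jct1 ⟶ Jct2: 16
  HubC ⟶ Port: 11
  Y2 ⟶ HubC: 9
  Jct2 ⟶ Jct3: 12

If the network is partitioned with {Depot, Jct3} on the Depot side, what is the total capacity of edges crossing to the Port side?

Edges leaving {Depot, Jct3}: Depot→Y2 (10), Depot→Jct2 (4), Jct3→HubA (12), Jct3→Port (9).
Cut capacity = 10 + 4 + 12 + 9 = 35.

35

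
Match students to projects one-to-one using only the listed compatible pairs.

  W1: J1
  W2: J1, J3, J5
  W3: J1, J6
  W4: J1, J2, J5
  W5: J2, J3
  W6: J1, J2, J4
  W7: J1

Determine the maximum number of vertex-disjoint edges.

6

Unit-capacity flow: source→left, listed edges, right→sink; max matching = max flow.
Augmenting path W1→J1 (+1); matched 1.
Augmenting path W2→J3 (+1); matched 2.
Augmenting path W3→J6 (+1); matched 3.
Augmenting path W4→J2 (+1); matched 4.
Augmenting path W6→J4 (+1); matched 5.
Augmenting path W5→J2→W4→J5 (+1); matched 6.
No augmenting path remains; maximum matching = 6.
König certificate: {W2, W3, W4, W5, W6, J1} is a vertex cover of size 6 (every listed pair touches it), so no matching can be larger.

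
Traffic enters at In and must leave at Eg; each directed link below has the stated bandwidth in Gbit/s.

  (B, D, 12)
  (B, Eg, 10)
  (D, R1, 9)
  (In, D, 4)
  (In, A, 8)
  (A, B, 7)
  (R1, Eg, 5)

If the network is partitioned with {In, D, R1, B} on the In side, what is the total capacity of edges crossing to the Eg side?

23

Edges leaving {In, D, R1, B}: In→A (8), R1→Eg (5), B→Eg (10).
Cut capacity = 8 + 5 + 10 = 23.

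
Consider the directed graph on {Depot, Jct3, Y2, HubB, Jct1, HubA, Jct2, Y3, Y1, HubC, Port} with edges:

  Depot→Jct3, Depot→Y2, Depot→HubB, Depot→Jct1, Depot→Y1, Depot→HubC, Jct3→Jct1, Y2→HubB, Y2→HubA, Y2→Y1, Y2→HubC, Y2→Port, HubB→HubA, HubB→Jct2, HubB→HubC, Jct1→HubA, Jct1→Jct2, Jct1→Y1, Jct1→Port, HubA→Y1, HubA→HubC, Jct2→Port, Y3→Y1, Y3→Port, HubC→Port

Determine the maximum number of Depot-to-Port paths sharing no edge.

Assign every edge capacity 1; by Menger, the answer equals the max flow.
Path Depot→Y2→Port (+1); total 1.
Path Depot→Jct1→Port (+1); total 2.
Path Depot→HubC→Port (+1); total 3.
Path Depot→HubB→Jct2→Port (+1); total 4.
No residual Depot→Port path; max flow = 4.
Certifying cut of size 4: {Depot→Y2, HubC→Port, Jct1→Port, Jct2→Port}.

4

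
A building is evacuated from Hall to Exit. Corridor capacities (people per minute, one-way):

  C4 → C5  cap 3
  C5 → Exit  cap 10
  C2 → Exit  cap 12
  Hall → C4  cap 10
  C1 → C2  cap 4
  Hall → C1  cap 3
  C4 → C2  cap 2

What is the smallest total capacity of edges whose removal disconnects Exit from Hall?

8

Augment Hall→C1→C2→Exit: bottleneck 3, flow now 3.
Augment Hall→C4→C2→Exit: bottleneck 2, flow now 5.
Augment Hall→C4→C5→Exit: bottleneck 3, flow now 8.
No augmenting path remains; maximum flow = 8.
By max-flow min-cut, the minimum cut capacity equals the max flow.
In the residual graph, reachable from Hall: {Hall, C4}.
Min-cut edges: Hall→C1 (3), C4→C2 (2), C4→C5 (3); capacity 3 + 2 + 3 = 8.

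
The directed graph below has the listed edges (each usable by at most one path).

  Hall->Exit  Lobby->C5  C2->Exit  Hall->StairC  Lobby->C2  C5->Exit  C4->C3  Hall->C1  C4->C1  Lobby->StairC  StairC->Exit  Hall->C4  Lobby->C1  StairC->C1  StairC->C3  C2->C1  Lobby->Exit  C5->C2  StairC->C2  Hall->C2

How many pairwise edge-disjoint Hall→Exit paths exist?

3

Assign every edge capacity 1; by Menger, the answer equals the max flow.
Path Hall→Exit (+1); total 1.
Path Hall→StairC→Exit (+1); total 2.
Path Hall→C2→Exit (+1); total 3.
No residual Hall→Exit path; max flow = 3.
Certifying cut of size 3: {Hall→C2, Hall→Exit, Hall→StairC}.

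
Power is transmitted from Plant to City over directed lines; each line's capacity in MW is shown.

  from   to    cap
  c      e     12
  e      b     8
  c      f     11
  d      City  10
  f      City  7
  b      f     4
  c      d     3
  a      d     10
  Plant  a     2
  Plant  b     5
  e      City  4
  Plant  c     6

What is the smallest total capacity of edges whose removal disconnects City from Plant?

Augment Plant→a→d→City: bottleneck 2, flow now 2.
Augment Plant→b→f→City: bottleneck 4, flow now 6.
Augment Plant→c→d→City: bottleneck 3, flow now 9.
Augment Plant→c→e→City: bottleneck 3, flow now 12.
No augmenting path remains; maximum flow = 12.
By max-flow min-cut, the minimum cut capacity equals the max flow.
In the residual graph, reachable from Plant: {Plant, b}.
Min-cut edges: Plant→a (2), Plant→c (6), b→f (4); capacity 2 + 6 + 4 = 12.

12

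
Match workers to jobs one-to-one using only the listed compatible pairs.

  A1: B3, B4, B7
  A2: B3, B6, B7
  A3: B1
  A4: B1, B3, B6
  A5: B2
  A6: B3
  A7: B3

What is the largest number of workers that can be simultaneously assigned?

Unit-capacity flow: source→left, listed edges, right→sink; max matching = max flow.
Augmenting path A1→B3 (+1); matched 1.
Augmenting path A2→B6 (+1); matched 2.
Augmenting path A3→B1 (+1); matched 3.
Augmenting path A5→B2 (+1); matched 4.
Augmenting path A4→B3→A1→B4 (+1); matched 5.
Augmenting path A6→B3→A4→B6→A2→B7 (+1); matched 6.
No augmenting path remains; maximum matching = 6.
König certificate: {A1, A2, A3, A4, A5, B3} is a vertex cover of size 6 (every listed pair touches it), so no matching can be larger.

6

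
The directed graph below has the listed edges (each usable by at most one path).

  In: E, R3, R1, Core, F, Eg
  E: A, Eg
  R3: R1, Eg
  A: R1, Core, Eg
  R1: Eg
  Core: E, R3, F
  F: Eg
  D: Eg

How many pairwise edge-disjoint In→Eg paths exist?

Assign every edge capacity 1; by Menger, the answer equals the max flow.
Path In→Eg (+1); total 1.
Path In→E→Eg (+1); total 2.
Path In→R3→Eg (+1); total 3.
Path In→R1→Eg (+1); total 4.
Path In→F→Eg (+1); total 5.
Path In→Core→E→A→Eg (+1); total 6.
No residual In→Eg path; max flow = 6.
Certifying cut of size 6: {In→Core, In→E, In→Eg, In→F, In→R1, In→R3}.

6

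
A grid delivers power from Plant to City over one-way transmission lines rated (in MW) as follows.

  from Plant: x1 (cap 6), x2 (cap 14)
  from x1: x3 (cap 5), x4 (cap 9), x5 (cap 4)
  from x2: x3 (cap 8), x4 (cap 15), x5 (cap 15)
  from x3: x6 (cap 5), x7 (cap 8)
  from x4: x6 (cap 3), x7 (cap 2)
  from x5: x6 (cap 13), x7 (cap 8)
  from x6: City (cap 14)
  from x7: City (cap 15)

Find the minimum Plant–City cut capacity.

20

Augment Plant→x1→x3→x6→City: bottleneck 5, flow now 5.
Augment Plant→x1→x4→x6→City: bottleneck 1, flow now 6.
Augment Plant→x2→x3→x7→City: bottleneck 8, flow now 14.
Augment Plant→x2→x4→x6→City: bottleneck 2, flow now 16.
Augment Plant→x2→x4→x7→City: bottleneck 2, flow now 18.
Augment Plant→x2→x5→x6→City: bottleneck 2, flow now 20.
No augmenting path remains; maximum flow = 20.
By max-flow min-cut, the minimum cut capacity equals the max flow.
In the residual graph, reachable from Plant: {Plant}.
Min-cut edges: Plant→x1 (6), Plant→x2 (14); capacity 6 + 14 = 20.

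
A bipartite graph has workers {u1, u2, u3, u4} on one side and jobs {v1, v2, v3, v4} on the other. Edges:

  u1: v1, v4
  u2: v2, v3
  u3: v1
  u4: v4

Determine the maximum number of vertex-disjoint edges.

Unit-capacity flow: source→left, listed edges, right→sink; max matching = max flow.
Augmenting path u1→v1 (+1); matched 1.
Augmenting path u2→v2 (+1); matched 2.
Augmenting path u4→v4 (+1); matched 3.
No augmenting path remains; maximum matching = 3.
König certificate: {u2, v1, v4} is a vertex cover of size 3 (every listed pair touches it), so no matching can be larger.

3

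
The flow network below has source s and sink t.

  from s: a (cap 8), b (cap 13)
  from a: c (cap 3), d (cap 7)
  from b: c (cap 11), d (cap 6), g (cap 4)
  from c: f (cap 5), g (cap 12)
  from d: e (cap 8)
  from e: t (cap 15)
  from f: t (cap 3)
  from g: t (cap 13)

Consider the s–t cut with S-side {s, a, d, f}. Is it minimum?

No — its capacity is 27, but the minimum cut has capacity 21.

Given cut capacity: 13 + 3 + 8 + 3 = 27.
Augment s→b→g→t: bottleneck 4, flow now 4.
Augment s→a→c→f→t: bottleneck 3, flow now 7.
Augment s→a→d→e→t: bottleneck 5, flow now 12.
Augment s→b→c→g→t: bottleneck 9, flow now 21.
No augmenting path remains; maximum flow = 21.
In the residual graph, reachable from s: {s}.
Min-cut edges: s→a (8), s→b (13); capacity 8 + 13 = 21.
Cut capacity 27 exceeds the max flow 21, so it is not minimum.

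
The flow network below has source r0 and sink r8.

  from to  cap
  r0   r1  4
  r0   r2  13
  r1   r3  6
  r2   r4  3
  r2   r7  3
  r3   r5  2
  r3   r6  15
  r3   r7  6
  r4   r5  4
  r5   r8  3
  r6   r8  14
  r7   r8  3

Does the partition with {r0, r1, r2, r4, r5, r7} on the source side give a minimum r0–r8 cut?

Given cut capacity: 6 + 3 + 3 = 12.
Augment r0→r2→r7→r8: bottleneck 3, flow now 3.
Augment r0→r1→r3→r5→r8: bottleneck 2, flow now 5.
Augment r0→r1→r3→r6→r8: bottleneck 2, flow now 7.
Augment r0→r2→r4→r5→r8: bottleneck 1, flow now 8.
Augment r0→r2→r4→r5→r3→r6→r8: bottleneck 2, flow now 10. (uses reverse residual edge)
No augmenting path remains; maximum flow = 10.
In the residual graph, reachable from r0: {r0, r2}.
Min-cut edges: r0→r1 (4), r2→r4 (3), r2→r7 (3); capacity 4 + 3 + 3 = 10.
Cut capacity 12 exceeds the max flow 10, so it is not minimum.

No — its capacity is 12, but the minimum cut has capacity 10.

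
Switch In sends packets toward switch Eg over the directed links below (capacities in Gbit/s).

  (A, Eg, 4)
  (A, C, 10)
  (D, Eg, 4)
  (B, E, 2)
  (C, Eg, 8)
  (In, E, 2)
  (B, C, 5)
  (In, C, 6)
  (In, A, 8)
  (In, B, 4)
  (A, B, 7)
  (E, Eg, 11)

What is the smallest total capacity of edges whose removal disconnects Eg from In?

16

Augment In→A→Eg: bottleneck 4, flow now 4.
Augment In→C→Eg: bottleneck 6, flow now 10.
Augment In→E→Eg: bottleneck 2, flow now 12.
Augment In→A→C→Eg: bottleneck 2, flow now 14.
Augment In→B→E→Eg: bottleneck 2, flow now 16.
No augmenting path remains; maximum flow = 16.
By max-flow min-cut, the minimum cut capacity equals the max flow.
In the residual graph, reachable from In: {In, A, B, C}.
Min-cut edges: In→E (2), A→Eg (4), B→E (2), C→Eg (8); capacity 2 + 4 + 2 + 8 = 16.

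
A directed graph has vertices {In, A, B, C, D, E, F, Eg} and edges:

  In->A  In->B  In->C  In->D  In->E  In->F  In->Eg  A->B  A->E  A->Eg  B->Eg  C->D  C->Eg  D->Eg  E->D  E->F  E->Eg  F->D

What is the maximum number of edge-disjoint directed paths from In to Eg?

Assign every edge capacity 1; by Menger, the answer equals the max flow.
Path In→Eg (+1); total 1.
Path In→A→Eg (+1); total 2.
Path In→B→Eg (+1); total 3.
Path In→C→Eg (+1); total 4.
Path In→D→Eg (+1); total 5.
Path In→E→Eg (+1); total 6.
No residual In→Eg path; max flow = 6.
Certifying cut of size 6: {D→Eg, In→A, In→B, In→C, In→E, In→Eg}.

6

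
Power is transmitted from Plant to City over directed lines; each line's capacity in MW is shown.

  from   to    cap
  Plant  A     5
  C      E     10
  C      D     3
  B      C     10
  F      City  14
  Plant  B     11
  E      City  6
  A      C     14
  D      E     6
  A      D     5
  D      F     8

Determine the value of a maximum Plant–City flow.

14

Augment Plant→A→C→E→City: bottleneck 5, flow now 5.
Augment Plant→B→C→E→City: bottleneck 1, flow now 6.
Augment Plant→B→C→D→F→City: bottleneck 3, flow now 9.
Augment Plant→B→C→A→D→F→City: bottleneck 5, flow now 14. (uses reverse residual edge)
No augmenting path remains; maximum flow = 14.
In the residual graph, reachable from Plant: {Plant, B, C, E}.
Min-cut edges: Plant→A (5), C→D (3), E→City (6); capacity 5 + 3 + 6 = 14.
This cut is saturated, so no flow can exceed 14.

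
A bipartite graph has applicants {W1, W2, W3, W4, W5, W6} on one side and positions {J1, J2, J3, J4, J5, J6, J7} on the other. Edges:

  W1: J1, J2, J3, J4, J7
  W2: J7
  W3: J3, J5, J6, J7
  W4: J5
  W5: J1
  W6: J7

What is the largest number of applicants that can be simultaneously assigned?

Unit-capacity flow: source→left, listed edges, right→sink; max matching = max flow.
Augmenting path W1→J1 (+1); matched 1.
Augmenting path W2→J7 (+1); matched 2.
Augmenting path W3→J3 (+1); matched 3.
Augmenting path W4→J5 (+1); matched 4.
Augmenting path W5→J1→W1→J2 (+1); matched 5.
No augmenting path remains; maximum matching = 5.
König certificate: {W1, W3, W4, W5, J7} is a vertex cover of size 5 (every listed pair touches it), so no matching can be larger.

5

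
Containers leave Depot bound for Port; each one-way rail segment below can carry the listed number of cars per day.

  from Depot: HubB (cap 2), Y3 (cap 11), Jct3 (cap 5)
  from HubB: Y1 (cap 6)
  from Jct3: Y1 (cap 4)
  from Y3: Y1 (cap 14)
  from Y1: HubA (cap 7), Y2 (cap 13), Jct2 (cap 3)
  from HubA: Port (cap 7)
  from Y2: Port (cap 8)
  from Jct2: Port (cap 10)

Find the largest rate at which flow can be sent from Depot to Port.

17

Augment Depot→HubB→Y1→HubA→Port: bottleneck 2, flow now 2.
Augment Depot→Jct3→Y1→HubA→Port: bottleneck 4, flow now 6.
Augment Depot→Y3→Y1→HubA→Port: bottleneck 1, flow now 7.
Augment Depot→Y3→Y1→Y2→Port: bottleneck 8, flow now 15.
Augment Depot→Y3→Y1→Jct2→Port: bottleneck 2, flow now 17.
No augmenting path remains; maximum flow = 17.
In the residual graph, reachable from Depot: {Depot, Jct3}.
Min-cut edges: Depot→HubB (2), Depot→Y3 (11), Jct3→Y1 (4); capacity 2 + 11 + 4 = 17.
This cut is saturated, so no flow can exceed 17.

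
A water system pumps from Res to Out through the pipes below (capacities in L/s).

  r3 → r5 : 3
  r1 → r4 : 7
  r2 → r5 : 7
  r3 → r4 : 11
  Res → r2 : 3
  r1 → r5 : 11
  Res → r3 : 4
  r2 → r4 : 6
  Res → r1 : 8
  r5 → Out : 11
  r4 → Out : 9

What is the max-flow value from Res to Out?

15

Augment Res→r1→r4→Out: bottleneck 7, flow now 7.
Augment Res→r1→r5→Out: bottleneck 1, flow now 8.
Augment Res→r2→r4→Out: bottleneck 2, flow now 10.
Augment Res→r2→r5→Out: bottleneck 1, flow now 11.
Augment Res→r3→r5→Out: bottleneck 3, flow now 14.
Augment Res→r3→r4→r1→r5→Out: bottleneck 1, flow now 15. (uses reverse residual edge)
No augmenting path remains; maximum flow = 15.
In the residual graph, reachable from Res: {Res}.
Min-cut edges: Res→r1 (8), Res→r2 (3), Res→r3 (4); capacity 8 + 3 + 4 = 15.
This cut is saturated, so no flow can exceed 15.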